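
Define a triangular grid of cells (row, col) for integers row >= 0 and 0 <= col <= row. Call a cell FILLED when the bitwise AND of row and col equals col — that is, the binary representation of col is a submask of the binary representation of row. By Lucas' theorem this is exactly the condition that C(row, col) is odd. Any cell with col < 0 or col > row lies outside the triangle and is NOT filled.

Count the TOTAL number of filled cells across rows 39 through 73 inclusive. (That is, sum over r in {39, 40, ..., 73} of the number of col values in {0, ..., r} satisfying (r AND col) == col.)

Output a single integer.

Answer: 514

Derivation:
r39=100111 pc4: +16 =16
r40=101000 pc2: +4 =20
r41=101001 pc3: +8 =28
r42=101010 pc3: +8 =36
r43=101011 pc4: +16 =52
r44=101100 pc3: +8 =60
r45=101101 pc4: +16 =76
r46=101110 pc4: +16 =92
r47=101111 pc5: +32 =124
r48=110000 pc2: +4 =128
r49=110001 pc3: +8 =136
r50=110010 pc3: +8 =144
r51=110011 pc4: +16 =160
r52=110100 pc3: +8 =168
r53=110101 pc4: +16 =184
r54=110110 pc4: +16 =200
r55=110111 pc5: +32 =232
r56=111000 pc3: +8 =240
r57=111001 pc4: +16 =256
r58=111010 pc4: +16 =272
r59=111011 pc5: +32 =304
r60=111100 pc4: +16 =320
r61=111101 pc5: +32 =352
r62=111110 pc5: +32 =384
r63=111111 pc6: +64 =448
r64=1000000 pc1: +2 =450
r65=1000001 pc2: +4 =454
r66=1000010 pc2: +4 =458
r67=1000011 pc3: +8 =466
r68=1000100 pc2: +4 =470
r69=1000101 pc3: +8 =478
r70=1000110 pc3: +8 =486
r71=1000111 pc4: +16 =502
r72=1001000 pc2: +4 =506
r73=1001001 pc3: +8 =514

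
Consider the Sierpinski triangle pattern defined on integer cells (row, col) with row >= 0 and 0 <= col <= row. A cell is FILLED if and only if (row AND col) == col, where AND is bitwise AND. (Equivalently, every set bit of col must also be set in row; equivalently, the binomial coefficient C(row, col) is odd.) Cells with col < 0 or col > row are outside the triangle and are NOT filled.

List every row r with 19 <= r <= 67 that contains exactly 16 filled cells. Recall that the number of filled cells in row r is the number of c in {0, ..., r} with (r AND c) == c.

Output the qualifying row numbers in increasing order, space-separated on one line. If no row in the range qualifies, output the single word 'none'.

Answer: 23 27 29 30 39 43 45 46 51 53 54 57 58 60

Derivation:
Row r has 2^popcount(r) filled cells, so we need popcount(r) = log2(16) = 4.
Scan r = 19..67 and keep those with exactly 4 one-bits:
r=19=10011 popcount=3 -> skip
r=20=10100 popcount=2 -> skip
r=21=10101 popcount=3 -> skip
r=22=10110 popcount=3 -> skip
r=23=10111 popcount=4 -> KEEP
r=24=11000 popcount=2 -> skip
r=25=11001 popcount=3 -> skip
r=26=11010 popcount=3 -> skip
r=27=11011 popcount=4 -> KEEP
r=28=11100 popcount=3 -> skip
r=29=11101 popcount=4 -> KEEP
r=30=11110 popcount=4 -> KEEP
r=31=11111 popcount=5 -> skip
r=32=100000 popcount=1 -> skip
r=33=100001 popcount=2 -> skip
r=34=100010 popcount=2 -> skip
r=35=100011 popcount=3 -> skip
r=36=100100 popcount=2 -> skip
r=37=100101 popcount=3 -> skip
r=38=100110 popcount=3 -> skip
r=39=100111 popcount=4 -> KEEP
r=40=101000 popcount=2 -> skip
r=41=101001 popcount=3 -> skip
r=42=101010 popcount=3 -> skip
r=43=101011 popcount=4 -> KEEP
r=44=101100 popcount=3 -> skip
r=45=101101 popcount=4 -> KEEP
r=46=101110 popcount=4 -> KEEP
r=47=101111 popcount=5 -> skip
r=48=110000 popcount=2 -> skip
r=49=110001 popcount=3 -> skip
r=50=110010 popcount=3 -> skip
r=51=110011 popcount=4 -> KEEP
r=52=110100 popcount=3 -> skip
r=53=110101 popcount=4 -> KEEP
r=54=110110 popcount=4 -> KEEP
r=55=110111 popcount=5 -> skip
r=56=111000 popcount=3 -> skip
r=57=111001 popcount=4 -> KEEP
r=58=111010 popcount=4 -> KEEP
r=59=111011 popcount=5 -> skip
r=60=111100 popcount=4 -> KEEP
r=61=111101 popcount=5 -> skip
r=62=111110 popcount=5 -> skip
r=63=111111 popcount=6 -> skip
r=64=1000000 popcount=1 -> skip
r=65=1000001 popcount=2 -> skip
r=66=1000010 popcount=2 -> skip
r=67=1000011 popcount=3 -> skip
Kept rows: 23 27 29 30 39 43 45 46 51 53 54 57 58 60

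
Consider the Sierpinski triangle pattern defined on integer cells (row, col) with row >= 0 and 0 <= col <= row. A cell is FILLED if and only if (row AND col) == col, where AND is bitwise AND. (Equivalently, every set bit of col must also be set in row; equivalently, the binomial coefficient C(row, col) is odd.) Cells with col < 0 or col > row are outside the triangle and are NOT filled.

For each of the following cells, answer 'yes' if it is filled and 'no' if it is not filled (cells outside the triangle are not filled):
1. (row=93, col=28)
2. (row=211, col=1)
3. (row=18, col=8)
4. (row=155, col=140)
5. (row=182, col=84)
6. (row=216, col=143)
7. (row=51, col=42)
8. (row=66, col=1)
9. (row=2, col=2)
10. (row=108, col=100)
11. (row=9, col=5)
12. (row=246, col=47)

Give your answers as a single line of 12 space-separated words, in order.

Answer: yes yes no no no no no no yes yes no no

Derivation:
(93,28): row=0b1011101, col=0b11100, row AND col = 0b11100 = 28; 28 == 28 -> filled
(211,1): row=0b11010011, col=0b1, row AND col = 0b1 = 1; 1 == 1 -> filled
(18,8): row=0b10010, col=0b1000, row AND col = 0b0 = 0; 0 != 8 -> empty
(155,140): row=0b10011011, col=0b10001100, row AND col = 0b10001000 = 136; 136 != 140 -> empty
(182,84): row=0b10110110, col=0b1010100, row AND col = 0b10100 = 20; 20 != 84 -> empty
(216,143): row=0b11011000, col=0b10001111, row AND col = 0b10001000 = 136; 136 != 143 -> empty
(51,42): row=0b110011, col=0b101010, row AND col = 0b100010 = 34; 34 != 42 -> empty
(66,1): row=0b1000010, col=0b1, row AND col = 0b0 = 0; 0 != 1 -> empty
(2,2): row=0b10, col=0b10, row AND col = 0b10 = 2; 2 == 2 -> filled
(108,100): row=0b1101100, col=0b1100100, row AND col = 0b1100100 = 100; 100 == 100 -> filled
(9,5): row=0b1001, col=0b101, row AND col = 0b1 = 1; 1 != 5 -> empty
(246,47): row=0b11110110, col=0b101111, row AND col = 0b100110 = 38; 38 != 47 -> empty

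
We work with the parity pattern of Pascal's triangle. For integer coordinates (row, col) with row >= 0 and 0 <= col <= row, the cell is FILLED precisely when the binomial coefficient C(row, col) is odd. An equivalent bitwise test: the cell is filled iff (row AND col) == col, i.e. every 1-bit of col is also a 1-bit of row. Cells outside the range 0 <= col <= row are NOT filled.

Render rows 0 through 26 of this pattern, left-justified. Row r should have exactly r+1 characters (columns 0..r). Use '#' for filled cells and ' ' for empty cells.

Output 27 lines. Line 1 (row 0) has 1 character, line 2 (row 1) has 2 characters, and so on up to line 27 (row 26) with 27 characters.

Answer: #
##
# #
####
#   #
##  ##
# # # #
########
#       #
##      ##
# #     # #
####    ####
#   #   #   #
##  ##  ##  ##
# # # # # # # #
################
#               #
##              ##
# #             # #
####            ####
#   #           #   #
##  ##          ##  ##
# # # #         # # # #
########        ########
#       #       #       #
##      ##      ##      ##
# #     # #     # #     # #

Derivation:
r0=0: #
r1=1: ##
r2=10: # #
r3=11: ####
r4=100: #   #
r5=101: ##  ##
r6=110: # # # #
r7=111: ########
r8=1000: #       #
r9=1001: ##      ##
r10=1010: # #     # #
r11=1011: ####    ####
r12=1100: #   #   #   #
r13=1101: ##  ##  ##  ##
r14=1110: # # # # # # # #
r15=1111: ################
r16=10000: #               #
r17=10001: ##              ##
r18=10010: # #             # #
r19=10011: ####            ####
r20=10100: #   #           #   #
r21=10101: ##  ##          ##  ##
r22=10110: # # # #         # # # #
r23=10111: ########        ########
r24=11000: #       #       #       #
r25=11001: ##      ##      ##      ##
r26=11010: # #     # #     # #     # #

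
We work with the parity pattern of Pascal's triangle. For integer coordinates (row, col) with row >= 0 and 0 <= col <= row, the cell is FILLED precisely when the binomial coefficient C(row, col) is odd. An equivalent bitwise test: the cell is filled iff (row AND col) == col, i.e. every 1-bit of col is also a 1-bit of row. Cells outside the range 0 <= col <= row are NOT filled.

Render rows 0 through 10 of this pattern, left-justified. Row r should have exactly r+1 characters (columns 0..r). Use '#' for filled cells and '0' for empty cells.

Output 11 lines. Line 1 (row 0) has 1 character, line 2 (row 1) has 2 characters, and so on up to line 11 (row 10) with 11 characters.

r0=0: #
r1=1: ##
r2=10: #0#
r3=11: ####
r4=100: #000#
r5=101: ##00##
r6=110: #0#0#0#
r7=111: ########
r8=1000: #0000000#
r9=1001: ##000000##
r10=1010: #0#00000#0#

Answer: #
##
#0#
####
#000#
##00##
#0#0#0#
########
#0000000#
##000000##
#0#00000#0#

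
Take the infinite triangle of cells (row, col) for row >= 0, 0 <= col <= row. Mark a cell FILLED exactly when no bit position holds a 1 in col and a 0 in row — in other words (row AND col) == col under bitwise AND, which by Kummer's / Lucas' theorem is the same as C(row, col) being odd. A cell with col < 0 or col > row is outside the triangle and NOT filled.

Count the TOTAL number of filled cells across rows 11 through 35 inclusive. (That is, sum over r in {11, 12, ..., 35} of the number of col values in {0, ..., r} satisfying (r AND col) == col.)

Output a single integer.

r11=1011 pc3: +8 =8
r12=1100 pc2: +4 =12
r13=1101 pc3: +8 =20
r14=1110 pc3: +8 =28
r15=1111 pc4: +16 =44
r16=10000 pc1: +2 =46
r17=10001 pc2: +4 =50
r18=10010 pc2: +4 =54
r19=10011 pc3: +8 =62
r20=10100 pc2: +4 =66
r21=10101 pc3: +8 =74
r22=10110 pc3: +8 =82
r23=10111 pc4: +16 =98
r24=11000 pc2: +4 =102
r25=11001 pc3: +8 =110
r26=11010 pc3: +8 =118
r27=11011 pc4: +16 =134
r28=11100 pc3: +8 =142
r29=11101 pc4: +16 =158
r30=11110 pc4: +16 =174
r31=11111 pc5: +32 =206
r32=100000 pc1: +2 =208
r33=100001 pc2: +4 =212
r34=100010 pc2: +4 =216
r35=100011 pc3: +8 =224

Answer: 224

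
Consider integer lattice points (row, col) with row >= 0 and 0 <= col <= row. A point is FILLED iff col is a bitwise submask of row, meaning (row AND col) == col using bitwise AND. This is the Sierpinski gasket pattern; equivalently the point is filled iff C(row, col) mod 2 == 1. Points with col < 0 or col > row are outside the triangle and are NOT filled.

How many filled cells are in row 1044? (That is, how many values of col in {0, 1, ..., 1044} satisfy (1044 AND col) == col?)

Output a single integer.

Answer: 8

Derivation:
1044 in binary = 10000010100
popcount(1044) = number of 1-bits in 10000010100 = 3
A col c satisfies (1044 AND c) == c iff every set bit of c is also set in 1044; each of the 3 set bits of 1044 can independently be on or off in c.
count = 2^3 = 8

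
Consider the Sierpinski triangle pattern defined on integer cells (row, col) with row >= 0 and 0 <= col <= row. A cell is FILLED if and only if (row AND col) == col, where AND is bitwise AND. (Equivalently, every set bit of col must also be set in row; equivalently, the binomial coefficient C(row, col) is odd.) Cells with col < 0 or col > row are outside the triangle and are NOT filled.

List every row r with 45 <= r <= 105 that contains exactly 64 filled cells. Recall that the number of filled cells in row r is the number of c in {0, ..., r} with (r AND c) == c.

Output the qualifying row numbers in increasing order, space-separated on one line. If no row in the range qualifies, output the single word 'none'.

Row r has 2^popcount(r) filled cells, so we need popcount(r) = log2(64) = 6.
Scan r = 45..105 and keep those with exactly 6 one-bits:
r=45=101101 popcount=4 -> skip
r=46=101110 popcount=4 -> skip
r=47=101111 popcount=5 -> skip
r=48=110000 popcount=2 -> skip
r=49=110001 popcount=3 -> skip
r=50=110010 popcount=3 -> skip
r=51=110011 popcount=4 -> skip
r=52=110100 popcount=3 -> skip
r=53=110101 popcount=4 -> skip
r=54=110110 popcount=4 -> skip
r=55=110111 popcount=5 -> skip
r=56=111000 popcount=3 -> skip
r=57=111001 popcount=4 -> skip
r=58=111010 popcount=4 -> skip
r=59=111011 popcount=5 -> skip
r=60=111100 popcount=4 -> skip
r=61=111101 popcount=5 -> skip
r=62=111110 popcount=5 -> skip
r=63=111111 popcount=6 -> KEEP
r=64=1000000 popcount=1 -> skip
r=65=1000001 popcount=2 -> skip
r=66=1000010 popcount=2 -> skip
r=67=1000011 popcount=3 -> skip
r=68=1000100 popcount=2 -> skip
r=69=1000101 popcount=3 -> skip
r=70=1000110 popcount=3 -> skip
r=71=1000111 popcount=4 -> skip
r=72=1001000 popcount=2 -> skip
r=73=1001001 popcount=3 -> skip
r=74=1001010 popcount=3 -> skip
r=75=1001011 popcount=4 -> skip
r=76=1001100 popcount=3 -> skip
r=77=1001101 popcount=4 -> skip
r=78=1001110 popcount=4 -> skip
r=79=1001111 popcount=5 -> skip
r=80=1010000 popcount=2 -> skip
r=81=1010001 popcount=3 -> skip
r=82=1010010 popcount=3 -> skip
r=83=1010011 popcount=4 -> skip
r=84=1010100 popcount=3 -> skip
r=85=1010101 popcount=4 -> skip
r=86=1010110 popcount=4 -> skip
r=87=1010111 popcount=5 -> skip
r=88=1011000 popcount=3 -> skip
r=89=1011001 popcount=4 -> skip
r=90=1011010 popcount=4 -> skip
r=91=1011011 popcount=5 -> skip
r=92=1011100 popcount=4 -> skip
r=93=1011101 popcount=5 -> skip
r=94=1011110 popcount=5 -> skip
r=95=1011111 popcount=6 -> KEEP
r=96=1100000 popcount=2 -> skip
r=97=1100001 popcount=3 -> skip
r=98=1100010 popcount=3 -> skip
r=99=1100011 popcount=4 -> skip
r=100=1100100 popcount=3 -> skip
r=101=1100101 popcount=4 -> skip
r=102=1100110 popcount=4 -> skip
r=103=1100111 popcount=5 -> skip
r=104=1101000 popcount=3 -> skip
r=105=1101001 popcount=4 -> skip
Kept rows: 63 95

Answer: 63 95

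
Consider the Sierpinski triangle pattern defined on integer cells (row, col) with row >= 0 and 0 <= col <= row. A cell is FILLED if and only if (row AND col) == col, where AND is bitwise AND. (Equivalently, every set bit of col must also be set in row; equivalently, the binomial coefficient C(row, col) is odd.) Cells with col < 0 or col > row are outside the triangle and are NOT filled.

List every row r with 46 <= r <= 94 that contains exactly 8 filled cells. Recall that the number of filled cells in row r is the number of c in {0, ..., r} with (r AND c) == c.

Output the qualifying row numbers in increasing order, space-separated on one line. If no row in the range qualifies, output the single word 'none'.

Row r has 2^popcount(r) filled cells, so we need popcount(r) = log2(8) = 3.
Scan r = 46..94 and keep those with exactly 3 one-bits:
r=46=101110 popcount=4 -> skip
r=47=101111 popcount=5 -> skip
r=48=110000 popcount=2 -> skip
r=49=110001 popcount=3 -> KEEP
r=50=110010 popcount=3 -> KEEP
r=51=110011 popcount=4 -> skip
r=52=110100 popcount=3 -> KEEP
r=53=110101 popcount=4 -> skip
r=54=110110 popcount=4 -> skip
r=55=110111 popcount=5 -> skip
r=56=111000 popcount=3 -> KEEP
r=57=111001 popcount=4 -> skip
r=58=111010 popcount=4 -> skip
r=59=111011 popcount=5 -> skip
r=60=111100 popcount=4 -> skip
r=61=111101 popcount=5 -> skip
r=62=111110 popcount=5 -> skip
r=63=111111 popcount=6 -> skip
r=64=1000000 popcount=1 -> skip
r=65=1000001 popcount=2 -> skip
r=66=1000010 popcount=2 -> skip
r=67=1000011 popcount=3 -> KEEP
r=68=1000100 popcount=2 -> skip
r=69=1000101 popcount=3 -> KEEP
r=70=1000110 popcount=3 -> KEEP
r=71=1000111 popcount=4 -> skip
r=72=1001000 popcount=2 -> skip
r=73=1001001 popcount=3 -> KEEP
r=74=1001010 popcount=3 -> KEEP
r=75=1001011 popcount=4 -> skip
r=76=1001100 popcount=3 -> KEEP
r=77=1001101 popcount=4 -> skip
r=78=1001110 popcount=4 -> skip
r=79=1001111 popcount=5 -> skip
r=80=1010000 popcount=2 -> skip
r=81=1010001 popcount=3 -> KEEP
r=82=1010010 popcount=3 -> KEEP
r=83=1010011 popcount=4 -> skip
r=84=1010100 popcount=3 -> KEEP
r=85=1010101 popcount=4 -> skip
r=86=1010110 popcount=4 -> skip
r=87=1010111 popcount=5 -> skip
r=88=1011000 popcount=3 -> KEEP
r=89=1011001 popcount=4 -> skip
r=90=1011010 popcount=4 -> skip
r=91=1011011 popcount=5 -> skip
r=92=1011100 popcount=4 -> skip
r=93=1011101 popcount=5 -> skip
r=94=1011110 popcount=5 -> skip
Kept rows: 49 50 52 56 67 69 70 73 74 76 81 82 84 88

Answer: 49 50 52 56 67 69 70 73 74 76 81 82 84 88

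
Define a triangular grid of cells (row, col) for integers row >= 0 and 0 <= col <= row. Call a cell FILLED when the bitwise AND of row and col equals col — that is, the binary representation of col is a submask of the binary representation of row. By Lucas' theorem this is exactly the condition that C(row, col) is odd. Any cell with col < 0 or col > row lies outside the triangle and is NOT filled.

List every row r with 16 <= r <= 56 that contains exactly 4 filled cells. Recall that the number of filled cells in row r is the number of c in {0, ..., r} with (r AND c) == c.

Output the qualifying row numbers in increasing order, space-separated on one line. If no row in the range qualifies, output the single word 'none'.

Answer: 17 18 20 24 33 34 36 40 48

Derivation:
Row r has 2^popcount(r) filled cells, so we need popcount(r) = log2(4) = 2.
Scan r = 16..56 and keep those with exactly 2 one-bits:
r=16=10000 popcount=1 -> skip
r=17=10001 popcount=2 -> KEEP
r=18=10010 popcount=2 -> KEEP
r=19=10011 popcount=3 -> skip
r=20=10100 popcount=2 -> KEEP
r=21=10101 popcount=3 -> skip
r=22=10110 popcount=3 -> skip
r=23=10111 popcount=4 -> skip
r=24=11000 popcount=2 -> KEEP
r=25=11001 popcount=3 -> skip
r=26=11010 popcount=3 -> skip
r=27=11011 popcount=4 -> skip
r=28=11100 popcount=3 -> skip
r=29=11101 popcount=4 -> skip
r=30=11110 popcount=4 -> skip
r=31=11111 popcount=5 -> skip
r=32=100000 popcount=1 -> skip
r=33=100001 popcount=2 -> KEEP
r=34=100010 popcount=2 -> KEEP
r=35=100011 popcount=3 -> skip
r=36=100100 popcount=2 -> KEEP
r=37=100101 popcount=3 -> skip
r=38=100110 popcount=3 -> skip
r=39=100111 popcount=4 -> skip
r=40=101000 popcount=2 -> KEEP
r=41=101001 popcount=3 -> skip
r=42=101010 popcount=3 -> skip
r=43=101011 popcount=4 -> skip
r=44=101100 popcount=3 -> skip
r=45=101101 popcount=4 -> skip
r=46=101110 popcount=4 -> skip
r=47=101111 popcount=5 -> skip
r=48=110000 popcount=2 -> KEEP
r=49=110001 popcount=3 -> skip
r=50=110010 popcount=3 -> skip
r=51=110011 popcount=4 -> skip
r=52=110100 popcount=3 -> skip
r=53=110101 popcount=4 -> skip
r=54=110110 popcount=4 -> skip
r=55=110111 popcount=5 -> skip
r=56=111000 popcount=3 -> skip
Kept rows: 17 18 20 24 33 34 36 40 48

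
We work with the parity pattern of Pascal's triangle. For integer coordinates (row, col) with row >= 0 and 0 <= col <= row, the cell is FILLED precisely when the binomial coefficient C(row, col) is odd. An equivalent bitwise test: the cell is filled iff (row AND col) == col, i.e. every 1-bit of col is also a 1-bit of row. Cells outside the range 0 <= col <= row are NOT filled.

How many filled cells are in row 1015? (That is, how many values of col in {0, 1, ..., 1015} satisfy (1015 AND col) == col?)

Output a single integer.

1015 in binary = 1111110111
popcount(1015) = number of 1-bits in 1111110111 = 9
A col c satisfies (1015 AND c) == c iff every set bit of c is also set in 1015; each of the 9 set bits of 1015 can independently be on or off in c.
count = 2^9 = 512

Answer: 512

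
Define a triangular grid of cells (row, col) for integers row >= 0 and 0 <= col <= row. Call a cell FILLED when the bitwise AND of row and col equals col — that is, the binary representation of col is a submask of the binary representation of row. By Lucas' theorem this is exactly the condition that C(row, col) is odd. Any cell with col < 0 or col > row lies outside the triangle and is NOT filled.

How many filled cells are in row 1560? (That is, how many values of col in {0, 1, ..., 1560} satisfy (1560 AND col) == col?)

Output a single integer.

Answer: 16

Derivation:
1560 in binary = 11000011000
popcount(1560) = number of 1-bits in 11000011000 = 4
A col c satisfies (1560 AND c) == c iff every set bit of c is also set in 1560; each of the 4 set bits of 1560 can independently be on or off in c.
count = 2^4 = 16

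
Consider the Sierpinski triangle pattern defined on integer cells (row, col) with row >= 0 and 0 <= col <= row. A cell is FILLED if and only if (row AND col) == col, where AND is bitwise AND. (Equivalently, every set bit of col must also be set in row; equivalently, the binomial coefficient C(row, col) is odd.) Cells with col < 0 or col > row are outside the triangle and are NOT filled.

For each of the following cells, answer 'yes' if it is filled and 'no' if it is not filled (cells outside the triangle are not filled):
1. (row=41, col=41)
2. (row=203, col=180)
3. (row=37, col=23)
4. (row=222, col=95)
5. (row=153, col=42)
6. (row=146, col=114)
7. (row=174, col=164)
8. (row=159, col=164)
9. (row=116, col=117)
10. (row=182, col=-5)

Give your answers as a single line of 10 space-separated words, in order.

Answer: yes no no no no no yes no no no

Derivation:
(41,41): row=0b101001, col=0b101001, row AND col = 0b101001 = 41; 41 == 41 -> filled
(203,180): row=0b11001011, col=0b10110100, row AND col = 0b10000000 = 128; 128 != 180 -> empty
(37,23): row=0b100101, col=0b10111, row AND col = 0b101 = 5; 5 != 23 -> empty
(222,95): row=0b11011110, col=0b1011111, row AND col = 0b1011110 = 94; 94 != 95 -> empty
(153,42): row=0b10011001, col=0b101010, row AND col = 0b1000 = 8; 8 != 42 -> empty
(146,114): row=0b10010010, col=0b1110010, row AND col = 0b10010 = 18; 18 != 114 -> empty
(174,164): row=0b10101110, col=0b10100100, row AND col = 0b10100100 = 164; 164 == 164 -> filled
(159,164): col outside [0, 159] -> not filled
(116,117): col outside [0, 116] -> not filled
(182,-5): col outside [0, 182] -> not filled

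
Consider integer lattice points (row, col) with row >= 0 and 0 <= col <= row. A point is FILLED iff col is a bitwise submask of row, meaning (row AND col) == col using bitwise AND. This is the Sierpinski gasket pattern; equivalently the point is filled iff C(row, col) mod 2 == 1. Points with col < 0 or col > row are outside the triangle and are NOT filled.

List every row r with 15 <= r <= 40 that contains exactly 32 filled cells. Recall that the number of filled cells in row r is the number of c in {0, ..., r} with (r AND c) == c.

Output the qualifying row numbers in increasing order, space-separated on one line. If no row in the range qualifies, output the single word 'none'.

Row r has 2^popcount(r) filled cells, so we need popcount(r) = log2(32) = 5.
Scan r = 15..40 and keep those with exactly 5 one-bits:
r=15=1111 popcount=4 -> skip
r=16=10000 popcount=1 -> skip
r=17=10001 popcount=2 -> skip
r=18=10010 popcount=2 -> skip
r=19=10011 popcount=3 -> skip
r=20=10100 popcount=2 -> skip
r=21=10101 popcount=3 -> skip
r=22=10110 popcount=3 -> skip
r=23=10111 popcount=4 -> skip
r=24=11000 popcount=2 -> skip
r=25=11001 popcount=3 -> skip
r=26=11010 popcount=3 -> skip
r=27=11011 popcount=4 -> skip
r=28=11100 popcount=3 -> skip
r=29=11101 popcount=4 -> skip
r=30=11110 popcount=4 -> skip
r=31=11111 popcount=5 -> KEEP
r=32=100000 popcount=1 -> skip
r=33=100001 popcount=2 -> skip
r=34=100010 popcount=2 -> skip
r=35=100011 popcount=3 -> skip
r=36=100100 popcount=2 -> skip
r=37=100101 popcount=3 -> skip
r=38=100110 popcount=3 -> skip
r=39=100111 popcount=4 -> skip
r=40=101000 popcount=2 -> skip
Kept rows: 31

Answer: 31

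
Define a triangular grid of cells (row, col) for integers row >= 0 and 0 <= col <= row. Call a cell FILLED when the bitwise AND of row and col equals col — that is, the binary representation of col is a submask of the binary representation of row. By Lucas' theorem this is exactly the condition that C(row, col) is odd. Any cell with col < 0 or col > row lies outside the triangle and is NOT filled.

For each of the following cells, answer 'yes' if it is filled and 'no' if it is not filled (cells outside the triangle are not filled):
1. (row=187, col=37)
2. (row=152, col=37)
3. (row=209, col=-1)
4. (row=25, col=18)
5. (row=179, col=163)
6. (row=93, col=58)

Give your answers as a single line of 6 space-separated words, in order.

(187,37): row=0b10111011, col=0b100101, row AND col = 0b100001 = 33; 33 != 37 -> empty
(152,37): row=0b10011000, col=0b100101, row AND col = 0b0 = 0; 0 != 37 -> empty
(209,-1): col outside [0, 209] -> not filled
(25,18): row=0b11001, col=0b10010, row AND col = 0b10000 = 16; 16 != 18 -> empty
(179,163): row=0b10110011, col=0b10100011, row AND col = 0b10100011 = 163; 163 == 163 -> filled
(93,58): row=0b1011101, col=0b111010, row AND col = 0b11000 = 24; 24 != 58 -> empty

Answer: no no no no yes no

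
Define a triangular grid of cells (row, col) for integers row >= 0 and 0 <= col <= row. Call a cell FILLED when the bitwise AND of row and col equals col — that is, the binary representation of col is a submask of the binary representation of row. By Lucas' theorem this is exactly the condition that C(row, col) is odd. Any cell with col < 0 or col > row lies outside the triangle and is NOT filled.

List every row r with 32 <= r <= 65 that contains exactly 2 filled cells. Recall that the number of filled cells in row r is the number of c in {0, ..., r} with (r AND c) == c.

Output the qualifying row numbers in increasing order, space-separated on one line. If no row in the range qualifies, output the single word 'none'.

Row r has 2^popcount(r) filled cells, so we need popcount(r) = log2(2) = 1.
Scan r = 32..65 and keep those with exactly 1 one-bits:
r=32=100000 popcount=1 -> KEEP
r=33=100001 popcount=2 -> skip
r=34=100010 popcount=2 -> skip
r=35=100011 popcount=3 -> skip
r=36=100100 popcount=2 -> skip
r=37=100101 popcount=3 -> skip
r=38=100110 popcount=3 -> skip
r=39=100111 popcount=4 -> skip
r=40=101000 popcount=2 -> skip
r=41=101001 popcount=3 -> skip
r=42=101010 popcount=3 -> skip
r=43=101011 popcount=4 -> skip
r=44=101100 popcount=3 -> skip
r=45=101101 popcount=4 -> skip
r=46=101110 popcount=4 -> skip
r=47=101111 popcount=5 -> skip
r=48=110000 popcount=2 -> skip
r=49=110001 popcount=3 -> skip
r=50=110010 popcount=3 -> skip
r=51=110011 popcount=4 -> skip
r=52=110100 popcount=3 -> skip
r=53=110101 popcount=4 -> skip
r=54=110110 popcount=4 -> skip
r=55=110111 popcount=5 -> skip
r=56=111000 popcount=3 -> skip
r=57=111001 popcount=4 -> skip
r=58=111010 popcount=4 -> skip
r=59=111011 popcount=5 -> skip
r=60=111100 popcount=4 -> skip
r=61=111101 popcount=5 -> skip
r=62=111110 popcount=5 -> skip
r=63=111111 popcount=6 -> skip
r=64=1000000 popcount=1 -> KEEP
r=65=1000001 popcount=2 -> skip
Kept rows: 32 64

Answer: 32 64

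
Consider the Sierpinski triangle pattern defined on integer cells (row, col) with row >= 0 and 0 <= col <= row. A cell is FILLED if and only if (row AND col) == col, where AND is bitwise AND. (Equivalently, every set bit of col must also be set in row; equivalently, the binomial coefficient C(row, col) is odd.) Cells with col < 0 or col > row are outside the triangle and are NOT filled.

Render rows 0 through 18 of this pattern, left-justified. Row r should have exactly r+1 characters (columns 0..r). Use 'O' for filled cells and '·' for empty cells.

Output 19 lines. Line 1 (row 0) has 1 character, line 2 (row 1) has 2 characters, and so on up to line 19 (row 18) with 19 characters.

Answer: O
OO
O·O
OOOO
O···O
OO··OO
O·O·O·O
OOOOOOOO
O·······O
OO······OO
O·O·····O·O
OOOO····OOOO
O···O···O···O
OO··OO··OO··OO
O·O·O·O·O·O·O·O
OOOOOOOOOOOOOOOO
O···············O
OO··············OO
O·O·············O·O

Derivation:
r0=0: O
r1=1: OO
r2=10: O·O
r3=11: OOOO
r4=100: O···O
r5=101: OO··OO
r6=110: O·O·O·O
r7=111: OOOOOOOO
r8=1000: O·······O
r9=1001: OO······OO
r10=1010: O·O·····O·O
r11=1011: OOOO····OOOO
r12=1100: O···O···O···O
r13=1101: OO··OO··OO··OO
r14=1110: O·O·O·O·O·O·O·O
r15=1111: OOOOOOOOOOOOOOOO
r16=10000: O···············O
r17=10001: OO··············OO
r18=10010: O·O·············O·O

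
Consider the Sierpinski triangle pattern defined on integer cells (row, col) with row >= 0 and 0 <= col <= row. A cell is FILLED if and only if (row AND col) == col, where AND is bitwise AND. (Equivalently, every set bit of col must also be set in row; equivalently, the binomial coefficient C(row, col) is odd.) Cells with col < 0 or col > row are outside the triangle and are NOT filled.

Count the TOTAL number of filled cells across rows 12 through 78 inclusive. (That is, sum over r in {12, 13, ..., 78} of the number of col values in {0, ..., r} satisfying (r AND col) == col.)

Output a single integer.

Answer: 814

Derivation:
r12=1100 pc2: +4 =4
r13=1101 pc3: +8 =12
r14=1110 pc3: +8 =20
r15=1111 pc4: +16 =36
r16=10000 pc1: +2 =38
r17=10001 pc2: +4 =42
r18=10010 pc2: +4 =46
r19=10011 pc3: +8 =54
r20=10100 pc2: +4 =58
r21=10101 pc3: +8 =66
r22=10110 pc3: +8 =74
r23=10111 pc4: +16 =90
r24=11000 pc2: +4 =94
r25=11001 pc3: +8 =102
r26=11010 pc3: +8 =110
r27=11011 pc4: +16 =126
r28=11100 pc3: +8 =134
r29=11101 pc4: +16 =150
r30=11110 pc4: +16 =166
r31=11111 pc5: +32 =198
r32=100000 pc1: +2 =200
r33=100001 pc2: +4 =204
r34=100010 pc2: +4 =208
r35=100011 pc3: +8 =216
r36=100100 pc2: +4 =220
r37=100101 pc3: +8 =228
r38=100110 pc3: +8 =236
r39=100111 pc4: +16 =252
r40=101000 pc2: +4 =256
r41=101001 pc3: +8 =264
r42=101010 pc3: +8 =272
r43=101011 pc4: +16 =288
r44=101100 pc3: +8 =296
r45=101101 pc4: +16 =312
r46=101110 pc4: +16 =328
r47=101111 pc5: +32 =360
r48=110000 pc2: +4 =364
r49=110001 pc3: +8 =372
r50=110010 pc3: +8 =380
r51=110011 pc4: +16 =396
r52=110100 pc3: +8 =404
r53=110101 pc4: +16 =420
r54=110110 pc4: +16 =436
r55=110111 pc5: +32 =468
r56=111000 pc3: +8 =476
r57=111001 pc4: +16 =492
r58=111010 pc4: +16 =508
r59=111011 pc5: +32 =540
r60=111100 pc4: +16 =556
r61=111101 pc5: +32 =588
r62=111110 pc5: +32 =620
r63=111111 pc6: +64 =684
r64=1000000 pc1: +2 =686
r65=1000001 pc2: +4 =690
r66=1000010 pc2: +4 =694
r67=1000011 pc3: +8 =702
r68=1000100 pc2: +4 =706
r69=1000101 pc3: +8 =714
r70=1000110 pc3: +8 =722
r71=1000111 pc4: +16 =738
r72=1001000 pc2: +4 =742
r73=1001001 pc3: +8 =750
r74=1001010 pc3: +8 =758
r75=1001011 pc4: +16 =774
r76=1001100 pc3: +8 =782
r77=1001101 pc4: +16 =798
r78=1001110 pc4: +16 =814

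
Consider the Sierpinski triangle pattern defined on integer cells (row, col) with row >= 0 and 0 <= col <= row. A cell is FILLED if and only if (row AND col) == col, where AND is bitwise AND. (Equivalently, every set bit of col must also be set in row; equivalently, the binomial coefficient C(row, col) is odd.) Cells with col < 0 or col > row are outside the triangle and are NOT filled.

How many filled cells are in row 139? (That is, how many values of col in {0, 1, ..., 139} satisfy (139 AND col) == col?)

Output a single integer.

Answer: 16

Derivation:
139 in binary = 10001011
popcount(139) = number of 1-bits in 10001011 = 4
A col c satisfies (139 AND c) == c iff every set bit of c is also set in 139; each of the 4 set bits of 139 can independently be on or off in c.
count = 2^4 = 16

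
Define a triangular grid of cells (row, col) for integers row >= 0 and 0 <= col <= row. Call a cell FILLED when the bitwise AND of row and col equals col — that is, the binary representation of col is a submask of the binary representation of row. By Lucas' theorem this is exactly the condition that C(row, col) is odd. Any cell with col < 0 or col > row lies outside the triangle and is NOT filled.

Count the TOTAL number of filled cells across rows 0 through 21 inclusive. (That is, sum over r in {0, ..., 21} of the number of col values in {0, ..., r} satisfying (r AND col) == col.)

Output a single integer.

Answer: 111

Derivation:
r0=0 pc0: +1 =1
r1=1 pc1: +2 =3
r2=10 pc1: +2 =5
r3=11 pc2: +4 =9
r4=100 pc1: +2 =11
r5=101 pc2: +4 =15
r6=110 pc2: +4 =19
r7=111 pc3: +8 =27
r8=1000 pc1: +2 =29
r9=1001 pc2: +4 =33
r10=1010 pc2: +4 =37
r11=1011 pc3: +8 =45
r12=1100 pc2: +4 =49
r13=1101 pc3: +8 =57
r14=1110 pc3: +8 =65
r15=1111 pc4: +16 =81
r16=10000 pc1: +2 =83
r17=10001 pc2: +4 =87
r18=10010 pc2: +4 =91
r19=10011 pc3: +8 =99
r20=10100 pc2: +4 =103
r21=10101 pc3: +8 =111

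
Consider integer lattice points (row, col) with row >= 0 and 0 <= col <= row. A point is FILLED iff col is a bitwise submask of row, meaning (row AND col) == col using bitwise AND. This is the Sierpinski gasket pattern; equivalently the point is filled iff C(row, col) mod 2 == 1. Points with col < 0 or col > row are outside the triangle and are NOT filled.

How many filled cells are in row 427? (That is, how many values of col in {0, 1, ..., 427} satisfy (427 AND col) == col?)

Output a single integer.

Answer: 64

Derivation:
427 in binary = 110101011
popcount(427) = number of 1-bits in 110101011 = 6
A col c satisfies (427 AND c) == c iff every set bit of c is also set in 427; each of the 6 set bits of 427 can independently be on or off in c.
count = 2^6 = 64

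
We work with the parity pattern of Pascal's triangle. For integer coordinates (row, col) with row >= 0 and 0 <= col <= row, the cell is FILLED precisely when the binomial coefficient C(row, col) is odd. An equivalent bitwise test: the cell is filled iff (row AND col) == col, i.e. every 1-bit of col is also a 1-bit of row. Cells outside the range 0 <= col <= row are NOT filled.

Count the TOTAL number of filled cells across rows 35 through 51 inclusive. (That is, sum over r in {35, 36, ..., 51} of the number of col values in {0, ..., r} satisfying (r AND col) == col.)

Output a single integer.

r35=100011 pc3: +8 =8
r36=100100 pc2: +4 =12
r37=100101 pc3: +8 =20
r38=100110 pc3: +8 =28
r39=100111 pc4: +16 =44
r40=101000 pc2: +4 =48
r41=101001 pc3: +8 =56
r42=101010 pc3: +8 =64
r43=101011 pc4: +16 =80
r44=101100 pc3: +8 =88
r45=101101 pc4: +16 =104
r46=101110 pc4: +16 =120
r47=101111 pc5: +32 =152
r48=110000 pc2: +4 =156
r49=110001 pc3: +8 =164
r50=110010 pc3: +8 =172
r51=110011 pc4: +16 =188

Answer: 188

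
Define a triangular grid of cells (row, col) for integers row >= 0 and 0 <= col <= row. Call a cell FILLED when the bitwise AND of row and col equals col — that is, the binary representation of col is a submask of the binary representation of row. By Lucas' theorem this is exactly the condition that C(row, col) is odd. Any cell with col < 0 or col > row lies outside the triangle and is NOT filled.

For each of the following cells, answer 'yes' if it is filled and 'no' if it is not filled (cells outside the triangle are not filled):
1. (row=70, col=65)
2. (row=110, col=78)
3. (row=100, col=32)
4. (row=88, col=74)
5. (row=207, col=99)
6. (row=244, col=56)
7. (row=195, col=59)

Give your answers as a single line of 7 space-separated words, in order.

Answer: no yes yes no no no no

Derivation:
(70,65): row=0b1000110, col=0b1000001, row AND col = 0b1000000 = 64; 64 != 65 -> empty
(110,78): row=0b1101110, col=0b1001110, row AND col = 0b1001110 = 78; 78 == 78 -> filled
(100,32): row=0b1100100, col=0b100000, row AND col = 0b100000 = 32; 32 == 32 -> filled
(88,74): row=0b1011000, col=0b1001010, row AND col = 0b1001000 = 72; 72 != 74 -> empty
(207,99): row=0b11001111, col=0b1100011, row AND col = 0b1000011 = 67; 67 != 99 -> empty
(244,56): row=0b11110100, col=0b111000, row AND col = 0b110000 = 48; 48 != 56 -> empty
(195,59): row=0b11000011, col=0b111011, row AND col = 0b11 = 3; 3 != 59 -> empty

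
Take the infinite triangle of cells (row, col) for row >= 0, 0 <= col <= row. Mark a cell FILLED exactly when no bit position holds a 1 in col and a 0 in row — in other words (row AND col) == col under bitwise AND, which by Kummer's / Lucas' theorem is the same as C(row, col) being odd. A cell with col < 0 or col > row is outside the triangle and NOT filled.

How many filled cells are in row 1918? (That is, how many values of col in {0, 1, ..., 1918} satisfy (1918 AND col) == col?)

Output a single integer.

1918 in binary = 11101111110
popcount(1918) = number of 1-bits in 11101111110 = 9
A col c satisfies (1918 AND c) == c iff every set bit of c is also set in 1918; each of the 9 set bits of 1918 can independently be on or off in c.
count = 2^9 = 512

Answer: 512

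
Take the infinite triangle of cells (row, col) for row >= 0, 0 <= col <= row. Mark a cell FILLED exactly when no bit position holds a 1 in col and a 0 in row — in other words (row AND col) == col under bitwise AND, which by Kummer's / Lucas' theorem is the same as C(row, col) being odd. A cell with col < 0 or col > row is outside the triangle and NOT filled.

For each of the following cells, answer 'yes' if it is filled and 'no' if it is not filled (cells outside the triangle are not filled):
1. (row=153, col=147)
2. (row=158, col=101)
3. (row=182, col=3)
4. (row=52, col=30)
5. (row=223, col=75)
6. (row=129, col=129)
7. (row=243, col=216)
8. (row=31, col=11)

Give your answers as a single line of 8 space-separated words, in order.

Answer: no no no no yes yes no yes

Derivation:
(153,147): row=0b10011001, col=0b10010011, row AND col = 0b10010001 = 145; 145 != 147 -> empty
(158,101): row=0b10011110, col=0b1100101, row AND col = 0b100 = 4; 4 != 101 -> empty
(182,3): row=0b10110110, col=0b11, row AND col = 0b10 = 2; 2 != 3 -> empty
(52,30): row=0b110100, col=0b11110, row AND col = 0b10100 = 20; 20 != 30 -> empty
(223,75): row=0b11011111, col=0b1001011, row AND col = 0b1001011 = 75; 75 == 75 -> filled
(129,129): row=0b10000001, col=0b10000001, row AND col = 0b10000001 = 129; 129 == 129 -> filled
(243,216): row=0b11110011, col=0b11011000, row AND col = 0b11010000 = 208; 208 != 216 -> empty
(31,11): row=0b11111, col=0b1011, row AND col = 0b1011 = 11; 11 == 11 -> filled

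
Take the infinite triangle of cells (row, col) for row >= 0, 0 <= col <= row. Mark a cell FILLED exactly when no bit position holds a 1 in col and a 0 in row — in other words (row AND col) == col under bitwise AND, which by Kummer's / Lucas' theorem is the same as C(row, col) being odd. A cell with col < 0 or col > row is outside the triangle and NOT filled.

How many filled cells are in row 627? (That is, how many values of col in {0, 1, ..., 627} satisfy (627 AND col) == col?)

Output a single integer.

Answer: 64

Derivation:
627 in binary = 1001110011
popcount(627) = number of 1-bits in 1001110011 = 6
A col c satisfies (627 AND c) == c iff every set bit of c is also set in 627; each of the 6 set bits of 627 can independently be on or off in c.
count = 2^6 = 64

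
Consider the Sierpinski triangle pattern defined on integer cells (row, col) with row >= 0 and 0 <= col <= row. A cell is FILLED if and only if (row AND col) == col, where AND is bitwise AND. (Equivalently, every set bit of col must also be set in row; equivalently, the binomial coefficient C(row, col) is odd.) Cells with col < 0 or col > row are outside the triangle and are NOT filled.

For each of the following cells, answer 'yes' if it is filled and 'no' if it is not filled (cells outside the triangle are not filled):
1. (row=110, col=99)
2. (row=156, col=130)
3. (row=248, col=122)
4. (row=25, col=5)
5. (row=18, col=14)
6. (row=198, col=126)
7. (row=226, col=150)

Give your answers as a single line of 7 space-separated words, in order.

(110,99): row=0b1101110, col=0b1100011, row AND col = 0b1100010 = 98; 98 != 99 -> empty
(156,130): row=0b10011100, col=0b10000010, row AND col = 0b10000000 = 128; 128 != 130 -> empty
(248,122): row=0b11111000, col=0b1111010, row AND col = 0b1111000 = 120; 120 != 122 -> empty
(25,5): row=0b11001, col=0b101, row AND col = 0b1 = 1; 1 != 5 -> empty
(18,14): row=0b10010, col=0b1110, row AND col = 0b10 = 2; 2 != 14 -> empty
(198,126): row=0b11000110, col=0b1111110, row AND col = 0b1000110 = 70; 70 != 126 -> empty
(226,150): row=0b11100010, col=0b10010110, row AND col = 0b10000010 = 130; 130 != 150 -> empty

Answer: no no no no no no no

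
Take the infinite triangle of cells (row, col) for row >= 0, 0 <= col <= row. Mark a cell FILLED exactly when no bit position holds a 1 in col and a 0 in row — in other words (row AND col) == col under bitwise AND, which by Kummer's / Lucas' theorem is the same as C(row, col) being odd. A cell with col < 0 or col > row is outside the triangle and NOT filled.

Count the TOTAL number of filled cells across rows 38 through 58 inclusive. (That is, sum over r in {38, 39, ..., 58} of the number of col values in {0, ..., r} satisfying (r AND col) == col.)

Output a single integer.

Answer: 280

Derivation:
r38=100110 pc3: +8 =8
r39=100111 pc4: +16 =24
r40=101000 pc2: +4 =28
r41=101001 pc3: +8 =36
r42=101010 pc3: +8 =44
r43=101011 pc4: +16 =60
r44=101100 pc3: +8 =68
r45=101101 pc4: +16 =84
r46=101110 pc4: +16 =100
r47=101111 pc5: +32 =132
r48=110000 pc2: +4 =136
r49=110001 pc3: +8 =144
r50=110010 pc3: +8 =152
r51=110011 pc4: +16 =168
r52=110100 pc3: +8 =176
r53=110101 pc4: +16 =192
r54=110110 pc4: +16 =208
r55=110111 pc5: +32 =240
r56=111000 pc3: +8 =248
r57=111001 pc4: +16 =264
r58=111010 pc4: +16 =280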